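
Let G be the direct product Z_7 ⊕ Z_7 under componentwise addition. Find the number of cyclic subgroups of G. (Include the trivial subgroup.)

A cyclic subgroup of order d is generated by each of its φ(d) elements of order d, so the cyclic subgroups of order d number (#elements of order d)/φ(d).
Cyclic subgroups by order — order 1: 1; order 7: 8.
Total: 9.

9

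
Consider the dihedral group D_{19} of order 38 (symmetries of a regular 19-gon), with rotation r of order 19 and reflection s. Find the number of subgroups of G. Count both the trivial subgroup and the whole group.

|G| = 38, so by Lagrange every subgroup order divides 38. Divisors: 1, 2, 19, 38.
Subgroups by order — order 1: 1; order 2: 19; order 19: 1; order 38: 1.
Total: 1 + 19 + 1 + 1 = 22.

22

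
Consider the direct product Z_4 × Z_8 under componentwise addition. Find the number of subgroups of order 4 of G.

7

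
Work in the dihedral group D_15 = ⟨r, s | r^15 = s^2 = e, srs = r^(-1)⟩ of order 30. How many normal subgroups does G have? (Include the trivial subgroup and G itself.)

5

G has 28 subgroups. Checking conjugation-invariance by order — order 1: 1/1 normal; order 2: 0/15 normal; order 3: 1/1 normal; order 5: 1/1 normal; order 6: 0/5 normal; order 10: 0/3 normal; order 15: 1/1 normal; order 30: 1/1 normal.
Total normal subgroups: 5.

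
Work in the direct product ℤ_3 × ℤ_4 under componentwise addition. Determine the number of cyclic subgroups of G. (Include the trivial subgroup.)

A cyclic subgroup of order d is generated by each of its φ(d) elements of order d, so the cyclic subgroups of order d number (#elements of order d)/φ(d).
Cyclic subgroups by order — order 1: 1; order 2: 1; order 3: 1; order 4: 1; order 6: 1; order 12: 1.
Total: 6.

6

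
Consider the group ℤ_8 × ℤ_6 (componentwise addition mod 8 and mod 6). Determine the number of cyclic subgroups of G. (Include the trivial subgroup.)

Group the elements of G by the cyclic subgroup they generate; each cyclic subgroup of order d accounts for φ(d) elements.
Cyclic subgroups by order — order 1: 1; order 2: 3; order 3: 1; order 4: 2; order 6: 3; order 8: 2; order 12: 2; order 24: 2.
Total: 16.

16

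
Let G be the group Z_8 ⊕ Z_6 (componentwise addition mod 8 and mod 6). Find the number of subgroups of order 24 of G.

|G| = 48 and 24 | 48, so subgroups of order 24 are possible by Lagrange.
The subgroups of order 24 are: {(0,0), (0,1), (0,2), (0,3), (0,4), (0,5), (2,0), (2,1), (2,2), (2,3), (2,4), (2,5), (4,0), (4,1), (4,2), (4,3), (4,4), (4,5), (6,0), (6,1), (6,2), (6,3), (6,4), (6,5)}; {(0,0), (0,2), (0,4), (1,0), (1,2), (1,4), (2,0), (2,2), (2,4), (3,0), (3,2), (3,4), (4,0), (4,2), (4,4), (5,0), (5,2), (5,4), (6,0), (6,2), (6,4), (7,0), (7,2), (7,4)}; {(0,0), (0,2), (0,4), (1,1), (1,3), (1,5), (2,0), (2,2), (2,4), (3,1), (3,3), (3,5), (4,0), (4,2), (4,4), (5,1), (5,3), (5,5), (6,0), (6,2), (6,4), (7,1), (7,3), (7,5)}.
So G has 3 subgroups of order 24.

3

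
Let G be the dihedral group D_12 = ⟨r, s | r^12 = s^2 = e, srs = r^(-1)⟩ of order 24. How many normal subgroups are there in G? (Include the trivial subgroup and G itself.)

G has 34 subgroups. Checking conjugation-invariance by order — order 1: 1/1 normal; order 2: 1/13 normal; order 3: 1/1 normal; order 4: 1/7 normal; order 6: 1/5 normal; order 8: 0/3 normal; order 12: 3/3 normal; order 24: 1/1 normal.
Total normal subgroups: 9.

9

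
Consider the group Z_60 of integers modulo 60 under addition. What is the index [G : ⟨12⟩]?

12

|⟨12⟩| = 5 and |G| = 60.
By Lagrange, [G : H] = |G|/|H| = 60/5 = 12.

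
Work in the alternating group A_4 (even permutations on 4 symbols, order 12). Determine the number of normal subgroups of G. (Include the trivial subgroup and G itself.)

G has 10 subgroups. Checking conjugation-invariance by order — order 1: 1/1 normal; order 2: 0/3 normal; order 3: 0/4 normal; order 4: 1/1 normal; order 12: 1/1 normal.
Total normal subgroups: 3.

3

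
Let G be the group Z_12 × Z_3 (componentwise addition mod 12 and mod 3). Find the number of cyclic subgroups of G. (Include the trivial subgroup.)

15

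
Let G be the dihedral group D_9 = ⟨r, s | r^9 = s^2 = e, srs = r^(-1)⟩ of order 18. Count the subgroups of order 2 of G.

9

|G| = 18 and 2 | 18, so subgroups of order 2 are possible by Lagrange.
The subgroups of order 2 are: {e, r^2s}; {e, r^3s}; {e, r^4s}; {e, r^5s}; … (9 in all).
So G has 9 subgroups of order 2.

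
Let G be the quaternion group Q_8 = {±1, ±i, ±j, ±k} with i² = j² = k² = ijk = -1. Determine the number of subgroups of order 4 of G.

3

|G| = 8 and 4 | 8, so subgroups of order 4 are possible by Lagrange.
The subgroups of order 4 are: {1, -1, i, -i}; {1, -1, j, -j}; {1, -1, k, -k}.
So G has 3 subgroups of order 4.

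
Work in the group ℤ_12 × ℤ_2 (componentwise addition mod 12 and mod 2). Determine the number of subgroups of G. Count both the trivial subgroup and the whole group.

16

|G| = 24, so by Lagrange every subgroup order divides 24. Divisors: 1, 2, 3, 4, 6, 8, 12, 24.
Subgroups by order — order 1: 1; order 2: 3; order 3: 1; order 4: 3; order 6: 3; order 8: 1; order 12: 3; order 24: 1.
Total: 1 + 3 + 1 + 3 + 3 + 1 + 3 + 1 = 16.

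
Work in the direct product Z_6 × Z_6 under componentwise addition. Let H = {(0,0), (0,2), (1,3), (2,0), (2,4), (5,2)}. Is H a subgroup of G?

No

(1,3) ∈ H but its inverse (5,3) ∉ H, so H is not a subgroup.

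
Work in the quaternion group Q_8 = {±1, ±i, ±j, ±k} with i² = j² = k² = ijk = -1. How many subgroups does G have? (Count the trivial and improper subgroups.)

|G| = 8, so by Lagrange every subgroup order divides 8. Divisors: 1, 2, 4, 8.
Subgroups by order — order 1: 1; order 2: 1; order 4: 3; order 8: 1.
Total: 1 + 1 + 3 + 1 = 6.

6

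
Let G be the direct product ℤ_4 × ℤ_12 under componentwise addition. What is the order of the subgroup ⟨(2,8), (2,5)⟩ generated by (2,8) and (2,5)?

|⟨(2,8)⟩| = 6 and |⟨(2,5)⟩| = 12, so |H| is a multiple of lcm(6, 12) = 12 and divides |G| = 48.
Closing under the operation: H = {(0,0), (0,1), (0,2), (0,3), (0,4), (0,5), (0,6), (0,7), (0,8), (0,9), (0,10), (0,11), (2,0), (2,1), (2,2), (2,3), (2,4), (2,5), (2,6), (2,7), (2,8), (2,9), (2,10), (2,11)}, so |H| = 24.

24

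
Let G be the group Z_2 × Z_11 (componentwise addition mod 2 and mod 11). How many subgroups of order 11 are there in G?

1

|G| = 22 and 11 | 22, so subgroups of order 11 are possible by Lagrange.
The subgroups of order 11 are: {(0,0), (0,1), (0,2), (0,3), (0,4), (0,5), (0,6), (0,7), (0,8), (0,9), (0,10)}.
So G has 1 subgroup of order 11.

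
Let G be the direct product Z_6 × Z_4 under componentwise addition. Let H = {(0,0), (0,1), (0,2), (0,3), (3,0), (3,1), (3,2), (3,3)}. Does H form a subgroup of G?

Yes

|H| = 8 divides |G| = 24, consistent with Lagrange.
H contains the identity, every element's inverse is in H, and H is closed under +: it is a subgroup.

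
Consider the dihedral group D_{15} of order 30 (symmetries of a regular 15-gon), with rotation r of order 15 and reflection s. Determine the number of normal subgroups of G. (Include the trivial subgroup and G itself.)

G has 28 subgroups. Checking conjugation-invariance by order — order 1: 1/1 normal; order 2: 0/15 normal; order 3: 1/1 normal; order 5: 1/1 normal; order 6: 0/5 normal; order 10: 0/3 normal; order 15: 1/1 normal; order 30: 1/1 normal.
Total normal subgroups: 5.

5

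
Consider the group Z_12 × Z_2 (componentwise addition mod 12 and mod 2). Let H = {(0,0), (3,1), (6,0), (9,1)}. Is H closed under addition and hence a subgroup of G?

|H| = 4 divides |G| = 24, consistent with Lagrange.
H contains the identity, every element's inverse is in H, and H is closed under +: it is a subgroup.
In fact H = ⟨(3,1)⟩.

Yes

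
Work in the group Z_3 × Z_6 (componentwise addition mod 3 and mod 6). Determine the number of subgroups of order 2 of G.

1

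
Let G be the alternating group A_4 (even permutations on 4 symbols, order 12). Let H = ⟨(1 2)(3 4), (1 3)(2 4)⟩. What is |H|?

4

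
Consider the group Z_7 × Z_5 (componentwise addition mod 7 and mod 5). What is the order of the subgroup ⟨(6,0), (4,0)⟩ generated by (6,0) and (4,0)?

7

|⟨(6,0)⟩| = 7 and |⟨(4,0)⟩| = 7, so |H| is a multiple of lcm(7, 7) = 7 and divides |G| = 35.
Closing under the operation: H = {(0,0), (1,0), (2,0), (3,0), (4,0), (5,0), (6,0)}, so |H| = 7.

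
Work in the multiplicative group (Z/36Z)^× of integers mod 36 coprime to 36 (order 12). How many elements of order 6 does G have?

6

The elements of order 6 are: 5, 7, 11, 23, 29, 31.
That's 6.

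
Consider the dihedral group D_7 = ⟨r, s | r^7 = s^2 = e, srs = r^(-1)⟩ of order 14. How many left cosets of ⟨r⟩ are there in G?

|⟨r⟩| = 7 and |G| = 14.
By Lagrange, [G : H] = |G|/|H| = 14/7 = 2.

2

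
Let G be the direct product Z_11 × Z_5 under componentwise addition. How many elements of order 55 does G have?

An element (a,b) has order lcm(ord(a), ord(b)); count pairs with lcm equal to 55.
Enumerating gives 40 such elements.

40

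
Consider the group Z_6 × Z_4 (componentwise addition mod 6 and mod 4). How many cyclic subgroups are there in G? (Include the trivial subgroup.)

Group the elements of G by the cyclic subgroup they generate; each cyclic subgroup of order d accounts for φ(d) elements.
Cyclic subgroups by order — order 1: 1; order 2: 3; order 3: 1; order 4: 2; order 6: 3; order 12: 2.
Total: 12.

12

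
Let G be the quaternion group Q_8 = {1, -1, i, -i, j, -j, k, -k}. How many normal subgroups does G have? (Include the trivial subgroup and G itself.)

6

G has 6 subgroups. Checking conjugation-invariance by order — order 1: 1/1 normal; order 2: 1/1 normal; order 4: 3/3 normal; order 8: 1/1 normal.
Total normal subgroups: 6.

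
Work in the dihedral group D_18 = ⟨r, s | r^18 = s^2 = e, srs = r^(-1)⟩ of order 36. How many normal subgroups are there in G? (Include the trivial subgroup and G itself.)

G has 45 subgroups. Checking conjugation-invariance by order — order 1: 1/1 normal; order 2: 1/19 normal; order 3: 1/1 normal; order 4: 0/9 normal; order 6: 1/7 normal; order 9: 1/1 normal; order 12: 0/3 normal; order 18: 3/3 normal; order 36: 1/1 normal.
Total normal subgroups: 9.

9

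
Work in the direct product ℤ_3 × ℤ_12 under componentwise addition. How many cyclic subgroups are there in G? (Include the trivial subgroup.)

15

Each element a generates a cyclic subgroup ⟨a⟩; distinct elements may generate the same one (a cyclic group of order d has φ(d) generators).
Cyclic subgroups by order — order 1: 1; order 2: 1; order 3: 4; order 4: 1; order 6: 4; order 12: 4.
Total: 15.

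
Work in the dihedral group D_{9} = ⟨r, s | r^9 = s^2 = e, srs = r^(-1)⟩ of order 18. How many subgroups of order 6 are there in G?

3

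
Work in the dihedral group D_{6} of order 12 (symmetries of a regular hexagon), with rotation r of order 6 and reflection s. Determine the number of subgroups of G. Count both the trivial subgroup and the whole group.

|G| = 12, so by Lagrange every subgroup order divides 12. Divisors: 1, 2, 3, 4, 6, 12.
Subgroups by order — order 1: 1; order 2: 7; order 3: 1; order 4: 3; order 6: 3; order 12: 1.
Total: 1 + 7 + 1 + 3 + 3 + 1 = 16.

16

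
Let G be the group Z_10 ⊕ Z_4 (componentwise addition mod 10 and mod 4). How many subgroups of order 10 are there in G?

3

|G| = 40 and 10 | 40, so subgroups of order 10 are possible by Lagrange.
The subgroups of order 10 are: {(0,0), (0,2), (2,0), (2,2), (4,0), (4,2), (6,0), (6,2), (8,0), (8,2)}; {(0,0), (1,0), (2,0), (3,0), (4,0), (5,0), (6,0), (7,0), (8,0), (9,0)}; {(0,0), (1,2), (2,0), (3,2), (4,0), (5,2), (6,0), (7,2), (8,0), (9,2)}.
So G has 3 subgroups of order 10.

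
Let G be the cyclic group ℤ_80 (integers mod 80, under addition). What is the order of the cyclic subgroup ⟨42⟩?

40

In ℤ_80, the order of an element a is n/gcd(a, n).
gcd(42, 80) = 2, so |⟨42⟩| = 80/2 = 40.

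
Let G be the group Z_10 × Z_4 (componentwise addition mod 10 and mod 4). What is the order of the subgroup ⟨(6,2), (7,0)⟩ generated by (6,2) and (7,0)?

20

|⟨(6,2)⟩| = 10 and |⟨(7,0)⟩| = 10, so |H| is a multiple of lcm(10, 10) = 10 and divides |G| = 40.
Closing under the operation: H = {(0,0), (0,2), (1,0), (1,2), (2,0), (2,2), (3,0), (3,2), (4,0), (4,2), (5,0), (5,2), (6,0), (6,2), (7,0), (7,2), (8,0), (8,2), (9,0), (9,2)}, so |H| = 20.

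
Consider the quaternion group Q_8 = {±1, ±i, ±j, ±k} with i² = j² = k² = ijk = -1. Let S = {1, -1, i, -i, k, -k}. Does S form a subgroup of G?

|S| = 6 does not divide |G| = 8, so by Lagrange S is not a subgroup.

No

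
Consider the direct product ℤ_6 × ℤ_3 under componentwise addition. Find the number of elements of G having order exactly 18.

An element (a,b) has order lcm(ord(a), ord(b)); count pairs with lcm equal to 18.
Enumerating gives 0 such elements.

0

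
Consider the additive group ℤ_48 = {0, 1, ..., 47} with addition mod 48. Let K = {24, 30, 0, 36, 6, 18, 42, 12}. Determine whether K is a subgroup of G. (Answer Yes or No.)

Yes

|K| = 8 divides |G| = 48, consistent with Lagrange.
K contains the identity, every element's inverse is in K, and K is closed under +: it is a subgroup.
In fact K = ⟨6⟩.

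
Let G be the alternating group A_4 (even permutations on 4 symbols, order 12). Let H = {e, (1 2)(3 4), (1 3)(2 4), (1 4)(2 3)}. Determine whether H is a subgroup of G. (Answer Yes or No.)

|H| = 4 divides |G| = 12, consistent with Lagrange.
H contains the identity, every element's inverse is in H, and H is closed under ∘: it is a subgroup.

Yes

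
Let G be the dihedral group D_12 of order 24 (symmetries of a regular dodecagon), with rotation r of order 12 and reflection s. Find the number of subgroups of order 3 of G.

1

|G| = 24 and 3 | 24, so subgroups of order 3 are possible by Lagrange.
The subgroups of order 3 are: {e, r^4, r^8}.
So G has 1 subgroup of order 3.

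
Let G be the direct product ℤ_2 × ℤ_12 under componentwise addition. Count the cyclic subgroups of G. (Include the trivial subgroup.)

Each element a generates a cyclic subgroup ⟨a⟩; distinct elements may generate the same one (a cyclic group of order d has φ(d) generators).
Cyclic subgroups by order — order 1: 1; order 2: 3; order 3: 1; order 4: 2; order 6: 3; order 12: 2.
Total: 12.

12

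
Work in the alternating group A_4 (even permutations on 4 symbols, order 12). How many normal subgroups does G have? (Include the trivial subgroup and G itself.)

3

G has 10 subgroups. Checking conjugation-invariance by order — order 1: 1/1 normal; order 2: 0/3 normal; order 3: 0/4 normal; order 4: 1/1 normal; order 12: 1/1 normal.
Total normal subgroups: 3.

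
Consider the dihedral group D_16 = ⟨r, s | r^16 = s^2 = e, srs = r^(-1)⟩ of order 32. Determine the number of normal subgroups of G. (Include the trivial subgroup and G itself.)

G has 36 subgroups. Checking conjugation-invariance by order — order 1: 1/1 normal; order 2: 1/17 normal; order 4: 1/9 normal; order 8: 1/5 normal; order 16: 3/3 normal; order 32: 1/1 normal.
Total normal subgroups: 8.

8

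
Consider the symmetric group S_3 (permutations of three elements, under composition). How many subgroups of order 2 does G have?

|G| = 6 and 2 | 6, so subgroups of order 2 are possible by Lagrange.
The subgroups of order 2 are: {e, (1 2)}; {e, (1 3)}; {e, (2 3)}.
So G has 3 subgroups of order 2.

3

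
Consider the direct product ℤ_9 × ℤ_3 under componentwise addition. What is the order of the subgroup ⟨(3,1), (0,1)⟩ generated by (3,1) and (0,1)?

|⟨(3,1)⟩| = 3 and |⟨(0,1)⟩| = 3, so |H| is a multiple of lcm(3, 3) = 3 and divides |G| = 27.
Closing under the operation: H = {(0,0), (0,1), (0,2), (3,0), (3,1), (3,2), (6,0), (6,1), (6,2)}, so |H| = 9.

9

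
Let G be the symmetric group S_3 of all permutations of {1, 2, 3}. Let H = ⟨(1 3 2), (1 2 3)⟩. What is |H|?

3

|⟨(1 3 2)⟩| = 3 and |⟨(1 2 3)⟩| = 3, so |H| is a multiple of lcm(3, 3) = 3 and divides |G| = 6.
Closing under the operation: H = {e, (1 2 3), (1 3 2)}, so |H| = 3.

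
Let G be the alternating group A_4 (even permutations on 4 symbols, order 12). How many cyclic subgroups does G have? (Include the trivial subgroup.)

8

Group the elements of G by the cyclic subgroup they generate; each cyclic subgroup of order d accounts for φ(d) elements.
Cyclic subgroups by order — order 1: 1; order 2: 3; order 3: 4.
Total: 8.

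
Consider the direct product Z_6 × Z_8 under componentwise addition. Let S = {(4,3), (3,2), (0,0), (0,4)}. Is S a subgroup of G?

No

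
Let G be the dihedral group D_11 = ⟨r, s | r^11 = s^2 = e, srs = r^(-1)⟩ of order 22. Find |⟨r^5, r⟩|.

|⟨r^5⟩| = 11 and |⟨r⟩| = 11, so |H| is a multiple of lcm(11, 11) = 11 and divides |G| = 22.
Closing under the operation: H = {e, r, r^2, r^3, r^4, r^5, r^6, r^7, r^8, r^9, r^10}, so |H| = 11.

11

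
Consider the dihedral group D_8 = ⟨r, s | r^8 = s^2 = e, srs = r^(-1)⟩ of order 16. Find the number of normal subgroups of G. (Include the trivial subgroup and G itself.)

7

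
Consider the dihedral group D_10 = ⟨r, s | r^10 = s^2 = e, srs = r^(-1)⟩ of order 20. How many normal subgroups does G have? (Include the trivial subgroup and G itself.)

7

G has 22 subgroups. Checking conjugation-invariance by order — order 1: 1/1 normal; order 2: 1/11 normal; order 4: 0/5 normal; order 5: 1/1 normal; order 10: 3/3 normal; order 20: 1/1 normal.
Total normal subgroups: 7.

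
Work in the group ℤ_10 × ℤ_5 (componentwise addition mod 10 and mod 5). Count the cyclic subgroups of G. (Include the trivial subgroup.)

14

Group the elements of G by the cyclic subgroup they generate; each cyclic subgroup of order d accounts for φ(d) elements.
Cyclic subgroups by order — order 1: 1; order 2: 1; order 5: 6; order 10: 6.
Total: 14.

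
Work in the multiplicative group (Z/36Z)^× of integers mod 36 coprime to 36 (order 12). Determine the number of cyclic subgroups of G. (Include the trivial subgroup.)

8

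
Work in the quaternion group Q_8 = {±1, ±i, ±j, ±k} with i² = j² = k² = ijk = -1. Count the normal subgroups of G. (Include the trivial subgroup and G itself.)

6

G has 6 subgroups. Checking conjugation-invariance by order — order 1: 1/1 normal; order 2: 1/1 normal; order 4: 3/3 normal; order 8: 1/1 normal.
Total normal subgroups: 6.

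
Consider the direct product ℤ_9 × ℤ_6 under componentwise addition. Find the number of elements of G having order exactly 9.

An element (a,b) has order lcm(ord(a), ord(b)); count pairs with lcm equal to 9.
Enumerating gives 18 such elements.

18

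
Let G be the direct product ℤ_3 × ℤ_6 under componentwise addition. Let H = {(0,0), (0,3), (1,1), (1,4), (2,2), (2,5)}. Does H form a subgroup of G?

|H| = 6 divides |G| = 18, consistent with Lagrange.
H contains the identity, every element's inverse is in H, and H is closed under +: it is a subgroup.
In fact H = ⟨(2,5)⟩.

Yes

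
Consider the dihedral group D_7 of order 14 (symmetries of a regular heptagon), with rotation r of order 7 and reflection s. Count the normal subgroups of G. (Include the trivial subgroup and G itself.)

3

G has 10 subgroups. Checking conjugation-invariance by order — order 1: 1/1 normal; order 2: 0/7 normal; order 7: 1/1 normal; order 14: 1/1 normal.
Total normal subgroups: 3.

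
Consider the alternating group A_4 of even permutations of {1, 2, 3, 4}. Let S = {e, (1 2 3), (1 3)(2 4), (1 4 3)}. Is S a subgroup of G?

No

(1 4 3) ∈ S but its inverse (1 3 4) ∉ S, so S is not a subgroup.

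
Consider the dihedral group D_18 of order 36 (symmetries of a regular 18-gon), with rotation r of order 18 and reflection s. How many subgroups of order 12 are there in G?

|G| = 36 and 12 | 36, so subgroups of order 12 are possible by Lagrange.
The subgroups of order 12 are: {e, r^3, r^6, r^9, r^12, r^15, rs, r^4s, r^7s, r^10s, r^13s, r^16s}; {e, r^3, r^6, r^9, r^12, r^15, r^2s, r^5s, r^8s, r^11s, r^14s, r^17s}; {e, r^3, r^6, r^9, r^12, r^15, s, r^3s, r^6s, r^9s, r^12s, r^15s}.
So G has 3 subgroups of order 12.

3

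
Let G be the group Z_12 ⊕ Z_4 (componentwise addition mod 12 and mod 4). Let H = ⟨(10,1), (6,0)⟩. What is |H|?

|⟨(10,1)⟩| = 12 and |⟨(6,0)⟩| = 2, so |H| is a multiple of lcm(12, 2) = 12 and divides |G| = 48.
Closing under the operation: H = {(0,0), (0,1), (0,2), (0,3), (2,0), (2,1), (2,2), (2,3), (4,0), (4,1), (4,2), (4,3), (6,0), (6,1), (6,2), (6,3), (8,0), (8,1), (8,2), (8,3), (10,0), (10,1), (10,2), (10,3)}, so |H| = 24.

24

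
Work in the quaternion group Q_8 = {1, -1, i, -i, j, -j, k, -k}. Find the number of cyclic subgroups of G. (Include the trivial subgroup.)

5

Group the elements of G by the cyclic subgroup they generate; each cyclic subgroup of order d accounts for φ(d) elements.
Cyclic subgroups by order — order 1: 1; order 2: 1; order 4: 3.
Total: 5.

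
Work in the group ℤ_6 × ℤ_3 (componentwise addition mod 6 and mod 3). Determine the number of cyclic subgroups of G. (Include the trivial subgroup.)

10

Each element a generates a cyclic subgroup ⟨a⟩; distinct elements may generate the same one (a cyclic group of order d has φ(d) generators).
Cyclic subgroups by order — order 1: 1; order 2: 1; order 3: 4; order 6: 4.
Total: 10.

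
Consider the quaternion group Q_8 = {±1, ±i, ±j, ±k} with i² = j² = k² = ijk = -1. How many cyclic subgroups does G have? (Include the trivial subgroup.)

A cyclic subgroup of order d is generated by each of its φ(d) elements of order d, so the cyclic subgroups of order d number (#elements of order d)/φ(d).
Cyclic subgroups by order — order 1: 1; order 2: 1; order 4: 3.
Total: 5.

5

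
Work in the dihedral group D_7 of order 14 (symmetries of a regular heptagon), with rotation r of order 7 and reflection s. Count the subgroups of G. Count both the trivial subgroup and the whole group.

|G| = 14, so by Lagrange every subgroup order divides 14. Divisors: 1, 2, 7, 14.
Subgroups by order — order 1: 1; order 2: 7; order 7: 1; order 14: 1.
Total: 1 + 7 + 1 + 1 = 10.

10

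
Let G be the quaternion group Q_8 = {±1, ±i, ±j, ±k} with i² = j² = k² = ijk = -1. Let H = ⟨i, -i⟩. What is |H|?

4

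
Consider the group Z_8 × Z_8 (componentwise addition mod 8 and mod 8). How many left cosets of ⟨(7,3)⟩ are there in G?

8

|⟨(7,3)⟩| = 8 and |G| = 64.
By Lagrange, [G : H] = |G|/|H| = 64/8 = 8.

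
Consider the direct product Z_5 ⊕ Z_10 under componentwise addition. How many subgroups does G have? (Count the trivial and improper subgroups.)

|G| = 50, so by Lagrange every subgroup order divides 50. Divisors: 1, 2, 5, 10, 25, 50.
Subgroups by order — order 1: 1; order 2: 1; order 5: 6; order 10: 6; order 25: 1; order 50: 1.
Total: 1 + 1 + 6 + 6 + 1 + 1 = 16.

16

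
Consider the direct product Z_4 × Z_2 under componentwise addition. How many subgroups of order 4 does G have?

|G| = 8 and 4 | 8, so subgroups of order 4 are possible by Lagrange.
The subgroups of order 4 are: {(0,0), (0,1), (2,0), (2,1)}; {(0,0), (1,0), (2,0), (3,0)}; {(0,0), (1,1), (2,0), (3,1)}.
So G has 3 subgroups of order 4.

3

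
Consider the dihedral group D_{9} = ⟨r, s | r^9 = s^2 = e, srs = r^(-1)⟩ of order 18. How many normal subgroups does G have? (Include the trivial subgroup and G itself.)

G has 16 subgroups. Checking conjugation-invariance by order — order 1: 1/1 normal; order 2: 0/9 normal; order 3: 1/1 normal; order 6: 0/3 normal; order 9: 1/1 normal; order 18: 1/1 normal.
Total normal subgroups: 4.

4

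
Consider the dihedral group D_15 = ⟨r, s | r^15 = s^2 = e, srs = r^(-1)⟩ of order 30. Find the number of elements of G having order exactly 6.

No element of G has order 6 (even though 6 | 30).

0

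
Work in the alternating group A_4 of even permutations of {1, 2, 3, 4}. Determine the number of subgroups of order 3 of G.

4

|G| = 12 and 3 | 12, so subgroups of order 3 are possible by Lagrange.
The subgroups of order 3 are: {e, (1 2 3), (1 3 2)}; {e, (1 2 4), (1 4 2)}; {e, (1 3 4), (1 4 3)}; {e, (2 3 4), (2 4 3)}.
So G has 4 subgroups of order 3.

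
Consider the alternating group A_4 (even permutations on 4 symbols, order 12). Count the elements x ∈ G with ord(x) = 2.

3

The elements of order 2 are: (1 2)(3 4), (1 3)(2 4), (1 4)(2 3).
That's 3.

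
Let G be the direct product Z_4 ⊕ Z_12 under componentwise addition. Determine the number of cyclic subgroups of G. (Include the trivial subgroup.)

20

Each element a generates a cyclic subgroup ⟨a⟩; distinct elements may generate the same one (a cyclic group of order d has φ(d) generators).
Cyclic subgroups by order — order 1: 1; order 2: 3; order 3: 1; order 4: 6; order 6: 3; order 12: 6.
Total: 20.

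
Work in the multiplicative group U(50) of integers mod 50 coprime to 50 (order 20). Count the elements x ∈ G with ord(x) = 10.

4

The elements of order 10 are: 9, 19, 29, 39.
That's 4.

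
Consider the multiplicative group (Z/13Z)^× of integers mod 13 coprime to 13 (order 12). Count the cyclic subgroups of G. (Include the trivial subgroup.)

Each element a generates a cyclic subgroup ⟨a⟩; distinct elements may generate the same one (a cyclic group of order d has φ(d) generators).
Cyclic subgroups by order — order 1: 1; order 2: 1; order 3: 1; order 4: 1; order 6: 1; order 12: 1.
Total: 6.

6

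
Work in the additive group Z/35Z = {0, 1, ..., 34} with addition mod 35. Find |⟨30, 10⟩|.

|⟨30⟩| = 7 and |⟨10⟩| = 7, so |H| is a multiple of lcm(7, 7) = 7 and divides |G| = 35.
Closing under the operation: H = {0, 5, 10, 15, 20, 25, 30}, so |H| = 7.

7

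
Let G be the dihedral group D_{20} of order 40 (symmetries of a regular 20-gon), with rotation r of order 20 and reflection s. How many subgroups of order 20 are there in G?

3

|G| = 40 and 20 | 40, so subgroups of order 20 are possible by Lagrange.
The subgroups of order 20 are: {e, r, r^2, r^3, r^4, r^5, r^6, r^7, r^8, r^9, r^10, r^11, r^12, r^13, r^14, r^15, r^16, r^17, r^18, r^19}; {e, r^2, r^4, r^6, r^8, r^10, r^12, r^14, r^16, r^18, s, r^2s, r^4s, r^6s, r^8s, r^10s, r^12s, r^14s, r^16s, r^18s}; {e, r^2, r^4, r^6, r^8, r^10, r^12, r^14, r^16, r^18, rs, r^3s, r^5s, r^7s, r^9s, r^11s, r^13s, r^15s, r^17s, r^19s}.
So G has 3 subgroups of order 20.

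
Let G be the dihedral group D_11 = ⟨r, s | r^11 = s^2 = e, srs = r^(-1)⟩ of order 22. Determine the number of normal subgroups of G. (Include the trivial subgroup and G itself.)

3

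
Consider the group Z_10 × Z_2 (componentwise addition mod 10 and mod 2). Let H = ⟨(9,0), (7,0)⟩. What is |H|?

|⟨(9,0)⟩| = 10 and |⟨(7,0)⟩| = 10, so |H| is a multiple of lcm(10, 10) = 10 and divides |G| = 20.
Closing under the operation: H = {(0,0), (1,0), (2,0), (3,0), (4,0), (5,0), (6,0), (7,0), (8,0), (9,0)}, so |H| = 10.

10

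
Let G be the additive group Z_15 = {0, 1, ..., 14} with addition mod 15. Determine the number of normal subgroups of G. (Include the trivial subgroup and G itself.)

G is abelian, so every subgroup is normal.
G has 4 subgroups in total, hence 4 normal subgroups.

4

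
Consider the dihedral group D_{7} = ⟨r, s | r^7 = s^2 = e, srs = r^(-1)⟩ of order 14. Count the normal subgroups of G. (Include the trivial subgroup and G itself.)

3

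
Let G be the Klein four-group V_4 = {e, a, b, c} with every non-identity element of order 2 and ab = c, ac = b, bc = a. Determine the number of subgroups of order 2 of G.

|G| = 4 and 2 | 4, so subgroups of order 2 are possible by Lagrange.
The subgroups of order 2 are: {e, a}; {e, b}; {e, c}.
So G has 3 subgroups of order 2.

3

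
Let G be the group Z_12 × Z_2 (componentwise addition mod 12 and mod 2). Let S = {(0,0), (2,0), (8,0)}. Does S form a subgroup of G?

No

(2,0) ∈ S but its inverse (10,0) ∉ S, so S is not a subgroup.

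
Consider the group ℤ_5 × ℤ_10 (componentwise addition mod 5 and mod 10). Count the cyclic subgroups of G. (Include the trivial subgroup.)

Each element a generates a cyclic subgroup ⟨a⟩; distinct elements may generate the same one (a cyclic group of order d has φ(d) generators).
Cyclic subgroups by order — order 1: 1; order 2: 1; order 5: 6; order 10: 6.
Total: 14.

14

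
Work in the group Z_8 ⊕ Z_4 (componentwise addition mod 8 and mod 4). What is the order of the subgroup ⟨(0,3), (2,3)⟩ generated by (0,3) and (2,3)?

|⟨(0,3)⟩| = 4 and |⟨(2,3)⟩| = 4, so |H| is a multiple of lcm(4, 4) = 4 and divides |G| = 32.
Closing under the operation: H = {(0,0), (0,1), (0,2), (0,3), (2,0), (2,1), (2,2), (2,3), (4,0), (4,1), (4,2), (4,3), (6,0), (6,1), (6,2), (6,3)}, so |H| = 16.

16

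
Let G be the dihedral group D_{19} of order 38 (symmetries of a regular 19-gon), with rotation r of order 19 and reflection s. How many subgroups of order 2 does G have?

19

|G| = 38 and 2 | 38, so subgroups of order 2 are possible by Lagrange.
The subgroups of order 2 are: {e, r^10s}; {e, r^11s}; {e, r^12s}; {e, r^13s}; … (19 in all).
So G has 19 subgroups of order 2.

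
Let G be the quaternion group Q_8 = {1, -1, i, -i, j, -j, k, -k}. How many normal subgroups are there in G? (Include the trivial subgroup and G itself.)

6

G has 6 subgroups. Checking conjugation-invariance by order — order 1: 1/1 normal; order 2: 1/1 normal; order 4: 3/3 normal; order 8: 1/1 normal.
Total normal subgroups: 6.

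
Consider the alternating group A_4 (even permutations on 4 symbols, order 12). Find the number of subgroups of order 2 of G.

3

|G| = 12 and 2 | 12, so subgroups of order 2 are possible by Lagrange.
The subgroups of order 2 are: {e, (1 2)(3 4)}; {e, (1 3)(2 4)}; {e, (1 4)(2 3)}.
So G has 3 subgroups of order 2.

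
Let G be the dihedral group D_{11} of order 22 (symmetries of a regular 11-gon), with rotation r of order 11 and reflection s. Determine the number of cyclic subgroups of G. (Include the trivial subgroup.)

13

Each element a generates a cyclic subgroup ⟨a⟩; distinct elements may generate the same one (a cyclic group of order d has φ(d) generators).
Cyclic subgroups by order — order 1: 1; order 2: 11; order 11: 1.
Total: 13.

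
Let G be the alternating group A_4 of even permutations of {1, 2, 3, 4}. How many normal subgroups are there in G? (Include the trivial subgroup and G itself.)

3

G has 10 subgroups. Checking conjugation-invariance by order — order 1: 1/1 normal; order 2: 0/3 normal; order 3: 0/4 normal; order 4: 1/1 normal; order 12: 1/1 normal.
Total normal subgroups: 3.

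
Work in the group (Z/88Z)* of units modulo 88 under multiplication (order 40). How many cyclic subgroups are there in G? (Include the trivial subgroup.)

16

Group the elements of G by the cyclic subgroup they generate; each cyclic subgroup of order d accounts for φ(d) elements.
Cyclic subgroups by order — order 1: 1; order 2: 7; order 5: 1; order 10: 7.
Total: 16.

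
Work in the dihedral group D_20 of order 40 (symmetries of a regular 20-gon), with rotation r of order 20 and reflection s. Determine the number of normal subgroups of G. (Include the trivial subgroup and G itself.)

G has 48 subgroups. Checking conjugation-invariance by order — order 1: 1/1 normal; order 2: 1/21 normal; order 4: 1/11 normal; order 5: 1/1 normal; order 8: 0/5 normal; order 10: 1/5 normal; order 20: 3/3 normal; order 40: 1/1 normal.
Total normal subgroups: 9.

9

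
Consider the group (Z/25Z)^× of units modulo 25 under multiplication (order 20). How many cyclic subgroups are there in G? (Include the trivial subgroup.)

6

Each element a generates a cyclic subgroup ⟨a⟩; distinct elements may generate the same one (a cyclic group of order d has φ(d) generators).
Cyclic subgroups by order — order 1: 1; order 2: 1; order 4: 1; order 5: 1; order 10: 1; order 20: 1.
Total: 6.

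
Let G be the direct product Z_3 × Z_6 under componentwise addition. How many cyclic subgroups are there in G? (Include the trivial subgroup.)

10

A cyclic subgroup of order d is generated by each of its φ(d) elements of order d, so the cyclic subgroups of order d number (#elements of order d)/φ(d).
Cyclic subgroups by order — order 1: 1; order 2: 1; order 3: 4; order 6: 4.
Total: 10.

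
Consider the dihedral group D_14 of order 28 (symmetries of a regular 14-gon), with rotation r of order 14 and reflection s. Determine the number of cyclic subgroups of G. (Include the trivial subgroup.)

Each element a generates a cyclic subgroup ⟨a⟩; distinct elements may generate the same one (a cyclic group of order d has φ(d) generators).
Cyclic subgroups by order — order 1: 1; order 2: 15; order 7: 1; order 14: 1.
Total: 18.

18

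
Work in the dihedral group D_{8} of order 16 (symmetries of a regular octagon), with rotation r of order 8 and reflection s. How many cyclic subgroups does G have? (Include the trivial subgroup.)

Each element a generates a cyclic subgroup ⟨a⟩; distinct elements may generate the same one (a cyclic group of order d has φ(d) generators).
Cyclic subgroups by order — order 1: 1; order 2: 9; order 4: 1; order 8: 1.
Total: 12.

12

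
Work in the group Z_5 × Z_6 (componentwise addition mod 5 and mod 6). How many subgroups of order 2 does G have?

1

|G| = 30 and 2 | 30, so subgroups of order 2 are possible by Lagrange.
The subgroups of order 2 are: {(0,0), (0,3)}.
So G has 1 subgroup of order 2.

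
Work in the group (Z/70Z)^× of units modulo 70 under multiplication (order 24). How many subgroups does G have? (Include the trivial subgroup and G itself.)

|G| = 24, so by Lagrange every subgroup order divides 24. Divisors: 1, 2, 3, 4, 6, 8, 12, 24.
Subgroups by order — order 1: 1; order 2: 3; order 3: 1; order 4: 3; order 6: 3; order 8: 1; order 12: 3; order 24: 1.
Total: 1 + 3 + 1 + 3 + 3 + 1 + 3 + 1 = 16.

16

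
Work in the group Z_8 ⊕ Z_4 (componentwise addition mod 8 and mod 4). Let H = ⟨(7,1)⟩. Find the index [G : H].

|⟨(7,1)⟩| = 8 and |G| = 32.
By Lagrange, [G : H] = |G|/|H| = 32/8 = 4.

4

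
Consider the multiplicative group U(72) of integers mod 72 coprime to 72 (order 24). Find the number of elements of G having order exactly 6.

14

Enumerating element orders in G gives 14 elements of order 6.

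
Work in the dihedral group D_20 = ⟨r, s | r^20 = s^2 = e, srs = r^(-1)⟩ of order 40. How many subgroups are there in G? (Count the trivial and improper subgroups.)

|G| = 40, so by Lagrange every subgroup order divides 40. Divisors: 1, 2, 4, 5, 8, 10, 20, 40.
Subgroups by order — order 1: 1; order 2: 21; order 4: 11; order 5: 1; order 8: 5; order 10: 5; order 20: 3; order 40: 1.
Total: 1 + 21 + 11 + 1 + 5 + 5 + 3 + 1 = 48.

48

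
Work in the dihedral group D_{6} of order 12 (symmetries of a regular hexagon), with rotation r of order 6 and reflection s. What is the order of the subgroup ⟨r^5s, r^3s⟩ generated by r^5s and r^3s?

|⟨r^5s⟩| = 2 and |⟨r^3s⟩| = 2, so |H| is a multiple of lcm(2, 2) = 2 and divides |G| = 12.
Closing under the operation: H = {e, r^2, r^4, rs, r^3s, r^5s}, so |H| = 6.

6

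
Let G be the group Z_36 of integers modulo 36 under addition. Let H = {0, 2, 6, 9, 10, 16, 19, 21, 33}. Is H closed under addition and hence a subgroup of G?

33 ∈ H but its inverse 3 ∉ H, so H is not a subgroup.

No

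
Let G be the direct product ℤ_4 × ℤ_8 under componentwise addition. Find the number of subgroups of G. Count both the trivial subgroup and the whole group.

|G| = 32, so by Lagrange every subgroup order divides 32. Divisors: 1, 2, 4, 8, 16, 32.
Subgroups by order — order 1: 1; order 2: 3; order 4: 7; order 8: 7; order 16: 3; order 32: 1.
Total: 1 + 3 + 7 + 7 + 3 + 1 = 22.

22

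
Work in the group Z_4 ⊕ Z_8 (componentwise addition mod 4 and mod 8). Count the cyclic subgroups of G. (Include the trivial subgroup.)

14

Group the elements of G by the cyclic subgroup they generate; each cyclic subgroup of order d accounts for φ(d) elements.
Cyclic subgroups by order — order 1: 1; order 2: 3; order 4: 6; order 8: 4.
Total: 14.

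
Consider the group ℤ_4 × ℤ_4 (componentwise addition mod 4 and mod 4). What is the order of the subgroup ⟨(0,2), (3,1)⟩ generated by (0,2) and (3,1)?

8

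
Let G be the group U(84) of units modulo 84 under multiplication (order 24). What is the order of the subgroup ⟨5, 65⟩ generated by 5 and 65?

|⟨5⟩| = 6 and |⟨65⟩| = 6, so |H| is a multiple of lcm(6, 6) = 6 and divides |G| = 24.
Closing under the operation: H = {1, 5, 13, 17, 25, 29, 37, 41, 53, 61, 65, 73}, so |H| = 12.

12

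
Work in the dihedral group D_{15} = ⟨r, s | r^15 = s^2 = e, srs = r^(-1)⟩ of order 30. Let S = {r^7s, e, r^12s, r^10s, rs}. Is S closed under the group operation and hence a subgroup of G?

No

Closure fails: r^12s · r^7s = r^5 ∉ S. So S is not a subgroup.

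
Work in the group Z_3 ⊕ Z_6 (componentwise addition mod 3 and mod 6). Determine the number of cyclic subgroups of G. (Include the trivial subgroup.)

Each element a generates a cyclic subgroup ⟨a⟩; distinct elements may generate the same one (a cyclic group of order d has φ(d) generators).
Cyclic subgroups by order — order 1: 1; order 2: 1; order 3: 4; order 6: 4.
Total: 10.

10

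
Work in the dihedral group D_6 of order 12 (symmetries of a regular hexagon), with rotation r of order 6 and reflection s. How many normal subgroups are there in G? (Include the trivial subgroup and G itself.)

7

G has 16 subgroups. Checking conjugation-invariance by order — order 1: 1/1 normal; order 2: 1/7 normal; order 3: 1/1 normal; order 4: 0/3 normal; order 6: 3/3 normal; order 12: 1/1 normal.
Total normal subgroups: 7.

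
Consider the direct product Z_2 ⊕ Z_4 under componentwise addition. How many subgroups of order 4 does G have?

3

|G| = 8 and 4 | 8, so subgroups of order 4 are possible by Lagrange.
The subgroups of order 4 are: {(0,0), (0,1), (0,2), (0,3)}; {(0,0), (0,2), (1,0), (1,2)}; {(0,0), (0,2), (1,1), (1,3)}.
So G has 3 subgroups of order 4.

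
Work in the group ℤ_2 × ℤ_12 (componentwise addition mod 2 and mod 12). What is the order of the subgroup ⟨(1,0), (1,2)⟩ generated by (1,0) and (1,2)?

12

|⟨(1,0)⟩| = 2 and |⟨(1,2)⟩| = 6, so |H| is a multiple of lcm(2, 6) = 6 and divides |G| = 24.
Closing under the operation: H = {(0,0), (0,2), (0,4), (0,6), (0,8), (0,10), (1,0), (1,2), (1,4), (1,6), (1,8), (1,10)}, so |H| = 12.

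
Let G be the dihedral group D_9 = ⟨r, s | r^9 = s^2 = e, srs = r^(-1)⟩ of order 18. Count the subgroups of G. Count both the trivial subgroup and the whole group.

16

|G| = 18, so by Lagrange every subgroup order divides 18. Divisors: 1, 2, 3, 6, 9, 18.
Subgroups by order — order 1: 1; order 2: 9; order 3: 1; order 6: 3; order 9: 1; order 18: 1.
Total: 1 + 9 + 1 + 3 + 1 + 1 = 16.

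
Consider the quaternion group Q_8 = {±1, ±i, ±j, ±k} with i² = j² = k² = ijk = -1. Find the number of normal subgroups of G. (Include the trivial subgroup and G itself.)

6

G has 6 subgroups. Checking conjugation-invariance by order — order 1: 1/1 normal; order 2: 1/1 normal; order 4: 3/3 normal; order 8: 1/1 normal.
Total normal subgroups: 6.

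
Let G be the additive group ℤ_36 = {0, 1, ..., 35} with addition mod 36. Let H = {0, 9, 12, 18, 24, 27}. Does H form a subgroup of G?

Closure fails: 18 + 24 = 6 ∉ H. So H is not a subgroup.

No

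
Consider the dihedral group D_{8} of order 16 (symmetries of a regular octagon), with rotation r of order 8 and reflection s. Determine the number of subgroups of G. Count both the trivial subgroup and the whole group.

19

|G| = 16, so by Lagrange every subgroup order divides 16. Divisors: 1, 2, 4, 8, 16.
Subgroups by order — order 1: 1; order 2: 9; order 4: 5; order 8: 3; order 16: 1.
Total: 1 + 9 + 5 + 3 + 1 = 19.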